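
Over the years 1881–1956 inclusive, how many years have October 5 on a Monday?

11

Track October 5's weekday year by year (advancing +1, or +2 across a Feb 29):
  1881: Wed  1882: Thu (+1)  1883: Fri (+1)  1884: Sun (+2)  1885: Mon (+1) ✓
  1886: Tue (+1)  1887: Wed (+1)  1888: Fri (+2)  1889: Sat (+1)  1890: Sun (+1)
  1891: Mon (+1) ✓  1892: Wed (+2)  1893: Thu (+1)  1894: Fri (+1)  … (48 more years) …
  1943: Tue (+1)  1944: Thu (+2)  1945: Fri (+1)  1946: Sat (+1)  1947: Sun (+1)
  1948: Tue (+2)  1949: Wed (+1)  1950: Thu (+1)  1951: Fri (+1)  1952: Sun (+2)
  1953: Mon (+1) ✓  1954: Tue (+1)  1955: Wed (+1)  1956: Fri (+2)
Monday years: 1885, 1891, 1896, 1903, 1908, 1914, 1925, 1931, 1936, 1942, 1953 — 11 in total.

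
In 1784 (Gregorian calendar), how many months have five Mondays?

A month of length L has five Mondays iff its first Monday is on day ≤ L−28 (so day 1–3 in a 31-day month, 1–2 in a 30-day month, day 1 in a leap February).
Checking each month of 1784: Jan starts Thu (31d); Feb starts Sun (29d); Mar starts Mon (31d) ✓; Apr starts Thu (30d); May starts Sat (31d) ✓; Jun starts Tue (30d); Jul starts Thu (31d); Aug starts Sun (31d) ✓; Sep starts Wed (30d); Oct starts Fri (31d); Nov starts Mon (30d) ✓; Dec starts Wed (31d).
Five-Monday months: March, May, August, November → 4.

4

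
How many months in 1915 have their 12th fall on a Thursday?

1

Check the 12th of each month of 1915: Jan 12: Tue, Feb 12: Fri, Mar 12: Fri, Apr 12: Mon, May 12: Wed, Jun 12: Sat, Jul 12: Mon, Aug 12: Thu, Sep 12: Sun, Oct 12: Tue, Nov 12: Fri, Dec 12: Sun.
Thursday occurs in August — 1 month.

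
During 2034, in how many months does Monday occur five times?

A month of length L has five Mondays iff its first Monday is on day ≤ L−28 (so day 1–3 in a 31-day month, 1–2 in a 30-day month, day 1 in a leap February).
Checking each month of 2034: Jan starts Sun (31d) ✓; Feb starts Wed (28d); Mar starts Wed (31d); Apr starts Sat (30d); May starts Mon (31d) ✓; Jun starts Thu (30d); Jul starts Sat (31d) ✓; Aug starts Tue (31d); Sep starts Fri (30d); Oct starts Sun (31d) ✓; Nov starts Wed (30d); Dec starts Fri (31d).
Five-Monday months: January, May, July, October → 4.

4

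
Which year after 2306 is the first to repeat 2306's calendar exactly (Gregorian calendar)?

2317

Two years share a calendar iff Jan 1 falls on the same weekday and both are leap or both are common. 2306: Jan 1 is Monday, common year.
2307: Jan 1 Tuesday, common
2308: Jan 1 Wednesday, leap
2309: Jan 1 Friday, common
2310: Jan 1 Saturday, common
2311: Jan 1 Sunday, common
2312: Jan 1 Monday, leap
2313: Jan 1 Wednesday, common
2314: Jan 1 Thursday, common
2315: Jan 1 Friday, common
2316: Jan 1 Saturday, leap
2317: Jan 1 Monday, common
2317 matches on both conditions.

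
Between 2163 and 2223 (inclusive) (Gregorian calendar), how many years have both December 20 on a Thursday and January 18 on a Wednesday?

3

Check each year's weekday for December 20 and January 18:
  2163: Tue/Tue  2164: Thu/Wed ✓  2165: Fri/Fri  2166: Sat/Sat  2167: Sun/Sun  2168: Tue/Mon  2169: Wed/Wed  2170: Thu/Thu  2171: Fri/Fri  2172: Sun/Sat  2173: Mon/Mon  2174: Tue/Tue  2175: Wed/Wed  2176: Fri/Thu  …(33 more)…  2210: Thu/Thu  2211: Fri/Fri  2212: Sun/Sat  2213: Mon/Mon  2214: Tue/Tue  2215: Wed/Wed  2216: Fri/Thu  2217: Sat/Sat  2218: Sun/Sun  2219: Mon/Mon  2220: Wed/Tue  2221: Thu/Thu  2222: Fri/Fri  2223: Sat/Sat
Both conditions hold in: 2164, 2192, 2204 — 3.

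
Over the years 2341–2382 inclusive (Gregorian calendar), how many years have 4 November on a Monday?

Track 4 November's weekday year by year (advancing +1, or +2 across a Feb 29):
  2341: Tue  2342: Wed (+1)  2343: Thu (+1)  2344: Sat (+2)  2345: Sun (+1)
  2346: Mon (+1) ✓  2347: Tue (+1)  2348: Thu (+2)  2349: Fri (+1)  2350: Sat (+1)
  2351: Sun (+1)  2352: Tue (+2)  2353: Wed (+1)  2354: Thu (+1)  … (14 more years) …
  2369: Tue (+1)  2370: Wed (+1)  2371: Thu (+1)  2372: Sat (+2)  2373: Sun (+1)
  2374: Mon (+1) ✓  2375: Tue (+1)  2376: Thu (+2)  2377: Fri (+1)  2378: Sat (+1)
  2379: Sun (+1)  2380: Tue (+2)  2381: Wed (+1)  2382: Thu (+1)
Monday years: 2346, 2357, 2363, 2368, 2374 — 5 in total.

5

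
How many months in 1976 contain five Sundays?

A month of length L has five Sundays iff its first Sunday is on day ≤ L−28 (so day 1–3 in a 31-day month, 1–2 in a 30-day month, day 1 in a leap February).
Checking each month of 1976: Jan starts Thu (31d); Feb starts Sun (29d) ✓; Mar starts Mon (31d); Apr starts Thu (30d); May starts Sat (31d) ✓; Jun starts Tue (30d); Jul starts Thu (31d); Aug starts Sun (31d) ✓; Sep starts Wed (30d); Oct starts Fri (31d) ✓; Nov starts Mon (30d); Dec starts Wed (31d).
Five-Sunday months: February, May, August, October → 4.

4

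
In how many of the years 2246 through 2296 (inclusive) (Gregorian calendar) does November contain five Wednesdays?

November has 30 days; it has five Wednesdays when Wednesday falls among the first (month-length − 28) days — i.e. when November 1 is one of Wednesday/Tuesday.
November 1 by year: 2246:Sun 2247:Mon 2248:Wed✓ 2249:Thu 2250:Fri 2251:Sat 2252:Mon 2253:Tue✓ 2254:Wed✓ 2255:Thu 2256:Sat 2257:Sun 2258:Mon 2259:Tue✓ 2260:Thu …(21 more)… 2282:Wed✓ 2283:Thu 2284:Sat 2285:Sun 2286:Mon 2287:Tue✓ 2288:Thu 2289:Fri 2290:Sat 2291:Sun 2292:Tue✓ 2293:Wed✓ 2294:Thu 2295:Fri 2296:Sun
Years with five Wednesdays: 2248, 2253, 2254, 2259, 2264, 2265, 2270, 2271, 2276, 2281, 2282, 2287, 2292, 2293 → 14.

14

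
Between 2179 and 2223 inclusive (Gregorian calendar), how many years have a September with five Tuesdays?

13

September has 30 days; it has five Tuesdays when Tuesday falls among the first (month-length − 28) days — i.e. when September 1 is one of Tuesday/Monday.
September 1 by year: 2179:Wed 2180:Fri 2181:Sat 2182:Sun 2183:Mon✓ 2184:Wed 2185:Thu 2186:Fri 2187:Sat 2188:Mon✓ 2189:Tue✓ 2190:Wed 2191:Thu 2192:Sat 2193:Sun …(15 more)… 2209:Fri 2210:Sat 2211:Sun 2212:Tue✓ 2213:Wed 2214:Thu 2215:Fri 2216:Sun 2217:Mon✓ 2218:Tue✓ 2219:Wed 2220:Fri 2221:Sat 2222:Sun 2223:Mon✓
Years with five Tuesdays: 2183, 2188, 2189, 2194, 2195, 2200, 2201, 2206, 2207, 2212, 2217, 2218, 2223 → 13.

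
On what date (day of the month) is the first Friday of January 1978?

6

January 1, 1978 is a Sunday, so the first Friday is the 6th.
The first Friday is 6 + 0 = 6.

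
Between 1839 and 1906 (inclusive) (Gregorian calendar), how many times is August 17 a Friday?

10

Track August 17's weekday year by year (advancing +1, or +2 across a Feb 29):
  1839: Sat  1840: Mon (+2)  1841: Tue (+1)  1842: Wed (+1)  1843: Thu (+1)
  1844: Sat (+2)  1845: Sun (+1)  1846: Mon (+1)  1847: Tue (+1)  1848: Thu (+2)
  1849: Fri (+1) ✓  1850: Sat (+1)  1851: Sun (+1)  1852: Tue (+2)  … (40 more years) …
  1893: Thu (+1)  1894: Fri (+1) ✓  1895: Sat (+1)  1896: Mon (+2)  1897: Tue (+1)
  1898: Wed (+1)  1899: Thu (+1)  1900: Fri (+1) ✓  1901: Sat (+1)  1902: Sun (+1)
  1903: Mon (+1)  1904: Wed (+2)  1905: Thu (+1)  1906: Fri (+1) ✓
Friday years: 1849, 1855, 1860, 1866, 1877, 1883, 1888, 1894, 1900, 1906 — 10 in total.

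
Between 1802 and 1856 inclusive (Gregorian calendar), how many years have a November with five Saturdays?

16

November has 30 days; it has five Saturdays when Saturday falls among the first (month-length − 28) days — i.e. when November 1 is one of Saturday/Friday.
November 1 by year: 1802:Mon 1803:Tue 1804:Thu 1805:Fri✓ 1806:Sat✓ 1807:Sun 1808:Tue 1809:Wed 1810:Thu 1811:Fri✓ 1812:Sun 1813:Mon 1814:Tue 1815:Wed 1816:Fri✓ …(25 more)… 1842:Tue 1843:Wed 1844:Fri✓ 1845:Sat✓ 1846:Sun 1847:Mon 1848:Wed 1849:Thu 1850:Fri✓ 1851:Sat✓ 1852:Mon 1853:Tue 1854:Wed 1855:Thu 1856:Sat✓
Years with five Saturdays: 1805, 1806, 1811, 1816, 1817, 1822, 1823, 1828, 1833, 1834, 1839, 1844, 1845, 1850, 1851, 1856 → 16.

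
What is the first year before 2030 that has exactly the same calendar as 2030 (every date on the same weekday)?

2019

Two years share a calendar iff Jan 1 falls on the same weekday and both are leap or both are common. 2030: Jan 1 is Tuesday, common year.
2029: Jan 1 Monday, common
2028: Jan 1 Saturday, leap
2027: Jan 1 Friday, common
2026: Jan 1 Thursday, common
2025: Jan 1 Wednesday, common
2024: Jan 1 Monday, leap
2023: Jan 1 Sunday, common
2022: Jan 1 Saturday, common
2021: Jan 1 Friday, common
2020: Jan 1 Wednesday, leap
2019: Jan 1 Tuesday, common
2019 matches on both conditions.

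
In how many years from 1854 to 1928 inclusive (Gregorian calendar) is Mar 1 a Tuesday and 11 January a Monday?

Check each year's weekday for Mar 1 and 11 January:
  1854: Wed/Wed  1855: Thu/Thu  1856: Sat/Fri  1857: Sun/Sun  1858: Mon/Mon  1859: Tue/Tue  1860: Thu/Wed  1861: Fri/Fri  1862: Sat/Sat  1863: Sun/Sun  1864: Tue/Mon ✓  1865: Wed/Wed  1866: Thu/Thu  1867: Fri/Fri  …(47 more)…  1915: Mon/Mon  1916: Wed/Tue  1917: Thu/Thu  1918: Fri/Fri  1919: Sat/Sat  1920: Mon/Sun  1921: Tue/Tue  1922: Wed/Wed  1923: Thu/Thu  1924: Sat/Fri  1925: Sun/Sun  1926: Mon/Mon  1927: Tue/Tue  1928: Thu/Wed
Both conditions hold in: 1864, 1892, 1904 — 3.

3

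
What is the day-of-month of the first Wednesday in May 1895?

1

May 1, 1895 is a Wednesday, so the first Wednesday is the 1st.
The first Wednesday is 1 + 0 = 1.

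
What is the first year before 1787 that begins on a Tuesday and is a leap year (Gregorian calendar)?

Jan 1 advances by 2 weekdays after a leap year and by 1 after a common year.
1787: Jan 1 is Monday.
1786: Sunday
1785: Saturday
1784: Thursday (leap)
1783: Wednesday
1782: Tuesday
1781: Monday
1780: Saturday (leap)
1779: Friday
1778: Thursday
1777: Wednesday
1776: Monday (leap)
1775: Sunday
1774: Saturday
1773: Friday
1772: Wednesday (leap)
1771: Tuesday
1770: Monday
1769: Sunday
1768: Friday (leap)
1767: Thursday
1766: Wednesday
1765: Tuesday
1764: Sunday (leap)
1763: Saturday
1762: Friday
1761: Thursday
1760: Tuesday (leap)
1760 begins on a Tuesday and is a leap year.

1760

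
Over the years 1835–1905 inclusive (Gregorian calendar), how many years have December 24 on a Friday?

Track December 24's weekday year by year (advancing +1, or +2 across a Feb 29):
  1835: Thu  1836: Sat (+2)  1837: Sun (+1)  1838: Mon (+1)  1839: Tue (+1)
  1840: Thu (+2)  1841: Fri (+1) ✓  1842: Sat (+1)  1843: Sun (+1)  1844: Tue (+2)
  1845: Wed (+1)  1846: Thu (+1)  1847: Fri (+1) ✓  1848: Sun (+2)  … (43 more years) …
  1892: Sat (+2)  1893: Sun (+1)  1894: Mon (+1)  1895: Tue (+1)  1896: Thu (+2)
  1897: Fri (+1) ✓  1898: Sat (+1)  1899: Sun (+1)  1900: Mon (+1)  1901: Tue (+1)
  1902: Wed (+1)  1903: Thu (+1)  1904: Sat (+2)  1905: Sun (+1)
Friday years: 1841, 1847, 1852, 1858, 1869, 1875, 1880, 1886, 1897 — 9 in total.

9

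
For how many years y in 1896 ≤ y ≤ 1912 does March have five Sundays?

7

March has 31 days; it has five Sundays when Sunday falls among the first (month-length − 28) days — i.e. when March 1 is one of Sunday/Saturday/Friday.
March 1 by year: 1896:Sun✓ 1897:Mon 1898:Tue 1899:Wed 1900:Thu 1901:Fri✓ 1902:Sat✓ 1903:Sun✓ 1904:Tue 1905:Wed 1906:Thu 1907:Fri✓ 1908:Sun✓ 1909:Mon 1910:Tue 1911:Wed 1912:Fri✓
Years with five Sundays: 1896, 1901, 1902, 1903, 1907, 1908, 1912 → 7.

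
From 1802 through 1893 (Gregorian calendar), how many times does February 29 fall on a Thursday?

Leap years in 1802–1893: 23 of them.
Feb 29 weekday advances by 5 (mod 7) from one leap year to the next four years later (or differs when a century non-leap intervenes).
Leap-day weekdays: 1804:Wed 1808:Mon 1812:Sat 1816:Thu✓ 1820:Tue 1824:Sun 1828:Fri 1832:Wed 1836:Mon 1840:Sat 1844:Thu✓ 1848:Tue 1852:Sun 1856:Fri 1860:Wed 1864:Mon 1868:Sat 1872:Thu✓ 1876:Tue 1880:Sun 1884:Fri 1888:Wed 1892:Mon
Thursday: 1816, 1844, 1872 → 3.

3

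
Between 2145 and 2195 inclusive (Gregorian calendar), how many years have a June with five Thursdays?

14

June has 30 days; it has five Thursdays when Thursday falls among the first (month-length − 28) days — i.e. when June 1 is one of Thursday/Wednesday.
June 1 by year: 2145:Tue 2146:Wed✓ 2147:Thu✓ 2148:Sat 2149:Sun 2150:Mon 2151:Tue 2152:Thu✓ 2153:Fri 2154:Sat 2155:Sun 2156:Tue 2157:Wed✓ 2158:Thu✓ 2159:Fri …(21 more)… 2181:Fri 2182:Sat 2183:Sun 2184:Tue 2185:Wed✓ 2186:Thu✓ 2187:Fri 2188:Sun 2189:Mon 2190:Tue 2191:Wed✓ 2192:Fri 2193:Sat 2194:Sun 2195:Mon
Years with five Thursdays: 2146, 2147, 2152, 2157, 2158, 2163, 2168, 2169, 2174, 2175, 2180, 2185, 2186, 2191 → 14.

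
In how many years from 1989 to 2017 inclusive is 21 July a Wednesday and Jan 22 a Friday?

3

Check each year's weekday for 21 July and Jan 22:
  1989: Fri/Sun  1990: Sat/Mon  1991: Sun/Tue  1992: Tue/Wed  1993: Wed/Fri ✓  1994: Thu/Sat  1995: Fri/Sun  1996: Sun/Mon  1997: Mon/Wed  1998: Tue/Thu  1999: Wed/Fri ✓  2000: Fri/Sat  2001: Sat/Mon  2002: Sun/Tue  2003: Mon/Wed  2004: Wed/Thu  2005: Thu/Sat  2006: Fri/Sun  2007: Sat/Mon  2008: Mon/Tue  2009: Tue/Thu  2010: Wed/Fri ✓  2011: Thu/Sat  2012: Sat/Sun  2013: Sun/Tue  2014: Mon/Wed  2015: Tue/Thu  2016: Thu/Fri  2017: Fri/Sun
Both conditions hold in: 1993, 1999, 2010 — 3.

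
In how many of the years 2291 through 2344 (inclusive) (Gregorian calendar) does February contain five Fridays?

1

February has 28 days (29 in leap years); it has five Fridays when Friday falls among the first (month-length − 28) days — i.e. when February 1 is Friday in a leap year (never in a common year).
February 1 by year: 2291:Sun 2292:Mon 2293:Wed 2294:Thu 2295:Fri 2296:Sat 2297:Mon 2298:Tue 2299:Wed 2300:Thu 2301:Fri 2302:Sat 2303:Sun 2304:Mon 2305:Wed …(24 more)… 2330:Sat 2331:Sun 2332:Mon 2333:Wed 2334:Thu 2335:Fri 2336:Sat 2337:Mon 2338:Tue 2339:Wed 2340:Thu 2341:Sat 2342:Sun 2343:Mon 2344:Tue
Years with five Fridays: 2324 → 1.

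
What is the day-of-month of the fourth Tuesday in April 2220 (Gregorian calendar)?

April 1, 2220 is a Saturday, so the first Tuesday is the 4th.
The fourth Tuesday is 4 + 21 = 25.

25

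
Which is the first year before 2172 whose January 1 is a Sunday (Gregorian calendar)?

2169

Jan 1 advances by 2 weekdays after a leap year and by 1 after a common year.
2172: Jan 1 is Wednesday (leap).
2171: Tuesday
2170: Monday
2169: Sunday
2169 begins on a Sunday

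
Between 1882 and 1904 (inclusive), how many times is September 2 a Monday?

Track September 2's weekday year by year (advancing +1, or +2 across a Feb 29):
  1882: Sat  1883: Sun (+1)  1884: Tue (+2)  1885: Wed (+1)  1886: Thu (+1)
  1887: Fri (+1)  1888: Sun (+2)  1889: Mon (+1) ✓  1890: Tue (+1)  1891: Wed (+1)
  1892: Fri (+2)  1893: Sat (+1)  1894: Sun (+1)  1895: Mon (+1) ✓  1896: Wed (+2)
  1897: Thu (+1)  1898: Fri (+1)  1899: Sat (+1)  1900: Sun (+1)  1901: Mon (+1) ✓
  1902: Tue (+1)  1903: Wed (+1)  1904: Fri (+2)
Monday years: 1889, 1895, 1901 — 3 in total.

3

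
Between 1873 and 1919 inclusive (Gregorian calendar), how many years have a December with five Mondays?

December has 31 days; it has five Mondays when Monday falls among the first (month-length − 28) days — i.e. when December 1 is one of Monday/Sunday/Saturday.
December 1 by year: 1873:Mon✓ 1874:Tue 1875:Wed 1876:Fri 1877:Sat✓ 1878:Sun✓ 1879:Mon✓ 1880:Wed 1881:Thu 1882:Fri 1883:Sat✓ 1884:Mon✓ 1885:Tue 1886:Wed 1887:Thu …(17 more)… 1905:Fri 1906:Sat✓ 1907:Sun✓ 1908:Tue 1909:Wed 1910:Thu 1911:Fri 1912:Sun✓ 1913:Mon✓ 1914:Tue 1915:Wed 1916:Fri 1917:Sat✓ 1918:Sun✓ 1919:Mon✓
Years with five Mondays: 1873, 1877, 1878, 1879, 1883, 1884, 1888, 1889, 1890, 1894, 1895, 1900, 1901, 1902, 1906, 1907, 1912, 1913, 1917, 1918, 1919 → 21.

21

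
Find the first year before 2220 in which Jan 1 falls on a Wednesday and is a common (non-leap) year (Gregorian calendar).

Jan 1 advances by 2 weekdays after a leap year and by 1 after a common year.
2220: Jan 1 is Saturday (leap).
2219: Friday
2218: Thursday
2217: Wednesday
2217 begins on a Wednesday and is a common year.

2217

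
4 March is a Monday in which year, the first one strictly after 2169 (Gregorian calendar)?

From one year to the next, a fixed date's weekday advances by 1, or by 2 when a Feb 29 lies between the two dates.
2169: March 4 is Saturday.
2170: Sunday (+1)
2171: Monday (+1)
4 March falls on a Monday in 2171.

2171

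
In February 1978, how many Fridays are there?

4

February 1978 has 28 days and begins on Wednesday.
The first Friday is February 3.
Fridays fall on 3, 10, 17, 24 — that's 4.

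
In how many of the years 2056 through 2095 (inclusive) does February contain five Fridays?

February has 28 days (29 in leap years); it has five Fridays when Friday falls among the first (month-length − 28) days — i.e. when February 1 is Friday in a leap year (never in a common year).
February 1 by year: 2056:Tue 2057:Thu 2058:Fri 2059:Sat 2060:Sun 2061:Tue 2062:Wed 2063:Thu 2064:Fri✓ 2065:Sun 2066:Mon 2067:Tue 2068:Wed 2069:Fri 2070:Sat …(10 more)… 2081:Sat 2082:Sun 2083:Mon 2084:Tue 2085:Thu 2086:Fri 2087:Sat 2088:Sun 2089:Tue 2090:Wed 2091:Thu 2092:Fri✓ 2093:Sun 2094:Mon 2095:Tue
Years with five Fridays: 2064, 2092 → 2.

2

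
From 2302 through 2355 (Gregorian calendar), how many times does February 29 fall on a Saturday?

Leap years in 2302–2355: 13 of them.
Feb 29 weekday advances by 5 (mod 7) from one leap year to the next four years later (or differs when a century non-leap intervenes).
Leap-day weekdays: 2304:Mon 2308:Sat✓ 2312:Thu 2316:Tue 2320:Sun 2324:Fri 2328:Wed 2332:Mon 2336:Sat✓ 2340:Thu 2344:Tue 2348:Sun 2352:Fri
Saturday: 2308, 2336 → 2.

2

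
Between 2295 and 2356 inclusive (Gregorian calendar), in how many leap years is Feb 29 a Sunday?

Leap years in 2295–2356: 15 of them.
Feb 29 weekday advances by 5 (mod 7) from one leap year to the next four years later (or differs when a century non-leap intervenes).
Leap-day weekdays: 2296:Sat 2304:Mon 2308:Sat 2312:Thu 2316:Tue 2320:Sun✓ 2324:Fri 2328:Wed 2332:Mon 2336:Sat 2340:Thu 2344:Tue 2348:Sun✓ 2352:Fri 2356:Wed
Sunday: 2320, 2348 → 2.

2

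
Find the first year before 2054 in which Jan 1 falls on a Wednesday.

Jan 1 advances by 2 weekdays after a leap year and by 1 after a common year.
2054: Jan 1 is Thursday.
2053: Wednesday
2053 begins on a Wednesday

2053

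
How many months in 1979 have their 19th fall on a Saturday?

1

Check the 19th of each month of 1979: Jan 19: Fri, Feb 19: Mon, Mar 19: Mon, Apr 19: Thu, May 19: Sat, Jun 19: Tue, Jul 19: Thu, Aug 19: Sun, Sep 19: Wed, Oct 19: Fri, Nov 19: Mon, Dec 19: Wed.
Saturday occurs in May — 1 month.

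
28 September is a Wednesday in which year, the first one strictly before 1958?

From one year to the next, a fixed date's weekday advances by 1, or by 2 when a Feb 29 lies between the two dates.
1958: September 28 is Sunday.
1957: Saturday (−1)
1956: Friday (−1)
1955: Wednesday (−2)
28 September falls on a Wednesday in 1955.

1955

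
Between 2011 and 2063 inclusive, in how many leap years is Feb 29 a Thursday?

Leap years in 2011–2063: 13 of them.
Feb 29 weekday advances by 5 (mod 7) from one leap year to the next four years later (or differs when a century non-leap intervenes).
Leap-day weekdays: 2012:Wed 2016:Mon 2020:Sat 2024:Thu✓ 2028:Tue 2032:Sun 2036:Fri 2040:Wed 2044:Mon 2048:Sat 2052:Thu✓ 2056:Tue 2060:Sun
Thursday: 2024, 2052 → 2.

2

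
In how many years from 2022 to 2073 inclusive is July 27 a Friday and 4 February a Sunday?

5

Check each year's weekday for July 27 and 4 February:
  2022: Wed/Fri  2023: Thu/Sat  2024: Sat/Sun  2025: Sun/Tue  2026: Mon/Wed  2027: Tue/Thu  2028: Thu/Fri  2029: Fri/Sun ✓  2030: Sat/Mon  2031: Sun/Tue  2032: Tue/Wed  2033: Wed/Fri  2034: Thu/Sat  2035: Fri/Sun ✓  …(24 more)…  2060: Tue/Wed  2061: Wed/Fri  2062: Thu/Sat  2063: Fri/Sun ✓  2064: Sun/Mon  2065: Mon/Wed  2066: Tue/Thu  2067: Wed/Fri  2068: Fri/Sat  2069: Sat/Mon  2070: Sun/Tue  2071: Mon/Wed  2072: Wed/Thu  2073: Thu/Sat
Both conditions hold in: 2029, 2035, 2046, 2057, 2063 — 5.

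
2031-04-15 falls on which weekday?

Tuesday

January 1, 2031 is a Wednesday.
April 15 is day 105 of the year, i.e. 104 days after Jan 1.
104 mod 7 = 6, so advance 6 weekdays from Wednesday: Tuesday.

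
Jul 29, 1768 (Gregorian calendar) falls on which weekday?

Friday

January 1, 1768 is a Friday.
July 29 is day 211 of the year, i.e. 210 days after Jan 1.
210 mod 7 = 0, so advance 0 weekdays from Friday: Friday.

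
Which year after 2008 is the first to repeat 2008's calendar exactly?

2036

Two years share a calendar iff Jan 1 falls on the same weekday and both are leap or both are common. 2008: Jan 1 is Tuesday, leap year.
2009: Jan 1 Thursday, common
2010: Jan 1 Friday, common
2011: Jan 1 Saturday, common
2012: Jan 1 Sunday, leap
2013: Jan 1 Tuesday, common
2014: Jan 1 Wednesday, common
2015: Jan 1 Thursday, common
2016: Jan 1 Friday, leap
2017: Jan 1 Sunday, common
2018: Jan 1 Monday, common
2019: Jan 1 Tuesday, common
2020: Jan 1 Wednesday, leap
2021: Jan 1 Friday, common
2022: Jan 1 Saturday, common
2023: Jan 1 Sunday, common
2024: Jan 1 Monday, leap
2025: Jan 1 Wednesday, common
2026: Jan 1 Thursday, common
2027: Jan 1 Friday, common
2028: Jan 1 Saturday, leap
2029: Jan 1 Monday, common
2030: Jan 1 Tuesday, common
2031: Jan 1 Wednesday, common
2032: Jan 1 Thursday, leap
2033: Jan 1 Saturday, common
2034: Jan 1 Sunday, common
2035: Jan 1 Monday, common
2036: Jan 1 Tuesday, leap
2036 matches on both conditions.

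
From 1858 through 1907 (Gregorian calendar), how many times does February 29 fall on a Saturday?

Leap years in 1858–1907: 11 of them.
Feb 29 weekday advances by 5 (mod 7) from one leap year to the next four years later (or differs when a century non-leap intervenes).
Leap-day weekdays: 1860:Wed 1864:Mon 1868:Sat✓ 1872:Thu 1876:Tue 1880:Sun 1884:Fri 1888:Wed 1892:Mon 1896:Sat✓ 1904:Mon
Saturday: 1868, 1896 → 2.

2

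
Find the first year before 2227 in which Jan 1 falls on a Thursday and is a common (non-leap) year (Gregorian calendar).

Jan 1 advances by 2 weekdays after a leap year and by 1 after a common year.
2227: Jan 1 is Monday.
2226: Sunday
2225: Saturday
2224: Thursday (leap)
2223: Wednesday
2222: Tuesday
2221: Monday
2220: Saturday (leap)
2219: Friday
2218: Thursday
2218 begins on a Thursday and is a common year.

2218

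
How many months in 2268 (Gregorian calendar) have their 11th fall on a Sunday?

1

Check the 11th of each month of 2268: Jan 11: Sat, Feb 11: Tue, Mar 11: Wed, Apr 11: Sat, May 11: Mon, Jun 11: Thu, Jul 11: Sat, Aug 11: Tue, Sep 11: Fri, Oct 11: Sun, Nov 11: Wed, Dec 11: Fri.
Sunday occurs in October — 1 month.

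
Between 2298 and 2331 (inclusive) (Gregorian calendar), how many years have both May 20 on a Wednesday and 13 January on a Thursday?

Check each year's weekday for May 20 and 13 January:
  2298: Fri/Thu  2299: Sat/Fri  2300: Sun/Sat  2301: Mon/Sun  2302: Tue/Mon  2303: Wed/Tue  2304: Fri/Wed  2305: Sat/Fri  2306: Sun/Sat  2307: Mon/Sun  2308: Wed/Mon  2309: Thu/Wed  2310: Fri/Thu  2311: Sat/Fri  …(6 more)…  2318: Mon/Sun  2319: Tue/Mon  2320: Thu/Tue  2321: Fri/Thu  2322: Sat/Fri  2323: Sun/Sat  2324: Tue/Sun  2325: Wed/Tue  2326: Thu/Wed  2327: Fri/Thu  2328: Sun/Fri  2329: Mon/Sun  2330: Tue/Mon  2331: Wed/Tue
Both conditions hold in: no year — 0.

0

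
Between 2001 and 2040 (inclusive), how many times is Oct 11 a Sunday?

Track Oct 11's weekday year by year (advancing +1, or +2 across a Feb 29):
  2001: Thu  2002: Fri (+1)  2003: Sat (+1)  2004: Mon (+2)  2005: Tue (+1)
  2006: Wed (+1)  2007: Thu (+1)  2008: Sat (+2)  2009: Sun (+1) ✓  2010: Mon (+1)
  2011: Tue (+1)  2012: Thu (+2)  2013: Fri (+1)  2014: Sat (+1)  … (12 more years) …
  2027: Mon (+1)  2028: Wed (+2)  2029: Thu (+1)  2030: Fri (+1)  2031: Sat (+1)
  2032: Mon (+2)  2033: Tue (+1)  2034: Wed (+1)  2035: Thu (+1)  2036: Sat (+2)
  2037: Sun (+1) ✓  2038: Mon (+1)  2039: Tue (+1)  2040: Thu (+2)
Sunday years: 2009, 2015, 2020, 2026, 2037 — 5 in total.

5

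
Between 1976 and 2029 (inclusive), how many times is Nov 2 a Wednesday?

Track Nov 2's weekday year by year (advancing +1, or +2 across a Feb 29):
  1976: Tue  1977: Wed (+1) ✓  1978: Thu (+1)  1979: Fri (+1)  1980: Sun (+2)
  1981: Mon (+1)  1982: Tue (+1)  1983: Wed (+1) ✓  1984: Fri (+2)  1985: Sat (+1)
  1986: Sun (+1)  1987: Mon (+1)  1988: Wed (+2) ✓  1989: Thu (+1)  … (26 more years) …
  2016: Wed (+2) ✓  2017: Thu (+1)  2018: Fri (+1)  2019: Sat (+1)  2020: Mon (+2)
  2021: Tue (+1)  2022: Wed (+1) ✓  2023: Thu (+1)  2024: Sat (+2)  2025: Sun (+1)
  2026: Mon (+1)  2027: Tue (+1)  2028: Thu (+2)  2029: Fri (+1)
Wednesday years: 1977, 1983, 1988, 1994, 2005, 2011, 2016, 2022 — 8 in total.

8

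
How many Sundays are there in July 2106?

July 2106 has 31 days and begins on Thursday.
The first Sunday is July 4.
Sundays fall on 4, 11, 18, 25 — that's 4.

4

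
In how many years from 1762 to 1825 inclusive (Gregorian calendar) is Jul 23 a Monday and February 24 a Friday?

3

Check each year's weekday for Jul 23 and February 24:
  1762: Fri/Wed  1763: Sat/Thu  1764: Mon/Fri ✓  1765: Tue/Sun  1766: Wed/Mon  1767: Thu/Tue  1768: Sat/Wed  1769: Sun/Fri  1770: Mon/Sat  1771: Tue/Sun  1772: Thu/Mon  1773: Fri/Wed  1774: Sat/Thu  1775: Sun/Fri  …(36 more)…  1812: Thu/Mon  1813: Fri/Wed  1814: Sat/Thu  1815: Sun/Fri  1816: Tue/Sat  1817: Wed/Mon  1818: Thu/Tue  1819: Fri/Wed  1820: Sun/Thu  1821: Mon/Sat  1822: Tue/Sun  1823: Wed/Mon  1824: Fri/Tue  1825: Sat/Thu
Both conditions hold in: 1764, 1792, 1804 — 3.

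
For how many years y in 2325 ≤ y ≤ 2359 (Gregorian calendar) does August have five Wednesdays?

August has 31 days; it has five Wednesdays when Wednesday falls among the first (month-length − 28) days — i.e. when August 1 is one of Wednesday/Tuesday/Monday.
August 1 by year: 2325:Sat 2326:Sun 2327:Mon✓ 2328:Wed✓ 2329:Thu 2330:Fri 2331:Sat 2332:Mon✓ 2333:Tue✓ 2334:Wed✓ 2335:Thu 2336:Sat 2337:Sun 2338:Mon✓ 2339:Tue✓ …(5 more)… 2345:Wed✓ 2346:Thu 2347:Fri 2348:Sun 2349:Mon✓ 2350:Tue✓ 2351:Wed✓ 2352:Fri 2353:Sat 2354:Sun 2355:Mon✓ 2356:Wed✓ 2357:Thu 2358:Fri 2359:Sat
Years with five Wednesdays: 2327, 2328, 2332, 2333, 2334, 2338, 2339, 2344, 2345, 2349, 2350, 2351, 2355, 2356 → 14.

14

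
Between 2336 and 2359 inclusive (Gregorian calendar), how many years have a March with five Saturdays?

March has 31 days; it has five Saturdays when Saturday falls among the first (month-length − 28) days — i.e. when March 1 is one of Saturday/Friday/Thursday.
March 1 by year: 2336:Sun 2337:Mon 2338:Tue 2339:Wed 2340:Fri✓ 2341:Sat✓ 2342:Sun 2343:Mon 2344:Wed 2345:Thu✓ 2346:Fri✓ 2347:Sat✓ 2348:Mon 2349:Tue 2350:Wed 2351:Thu✓ 2352:Sat✓ 2353:Sun 2354:Mon 2355:Tue 2356:Thu✓ 2357:Fri✓ 2358:Sat✓ 2359:Sun
Years with five Saturdays: 2340, 2341, 2345, 2346, 2347, 2351, 2352, 2356, 2357, 2358 → 10.

10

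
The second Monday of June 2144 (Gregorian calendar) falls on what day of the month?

June 1, 2144 is a Monday, so the first Monday is the 1st.
The second Monday is 1 + 7 = 8.

8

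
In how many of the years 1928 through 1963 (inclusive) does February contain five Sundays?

1

February has 28 days (29 in leap years); it has five Sundays when Sunday falls among the first (month-length − 28) days — i.e. when February 1 is Sunday in a leap year (never in a common year).
February 1 by year: 1928:Wed 1929:Fri 1930:Sat 1931:Sun 1932:Mon 1933:Wed 1934:Thu 1935:Fri 1936:Sat 1937:Mon 1938:Tue 1939:Wed 1940:Thu 1941:Sat 1942:Sun …(6 more)… 1949:Tue 1950:Wed 1951:Thu 1952:Fri 1953:Sun 1954:Mon 1955:Tue 1956:Wed 1957:Fri 1958:Sat 1959:Sun 1960:Mon 1961:Wed 1962:Thu 1963:Fri
Years with five Sundays: 1948 → 1.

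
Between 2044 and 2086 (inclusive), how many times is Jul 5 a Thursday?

6

Track Jul 5's weekday year by year (advancing +1, or +2 across a Feb 29):
  2044: Tue  2045: Wed (+1)  2046: Thu (+1) ✓  2047: Fri (+1)  2048: Sun (+2)
  2049: Mon (+1)  2050: Tue (+1)  2051: Wed (+1)  2052: Fri (+2)  2053: Sat (+1)
  2054: Sun (+1)  2055: Mon (+1)  2056: Wed (+2)  2057: Thu (+1) ✓  … (15 more years) …
  2073: Wed (+1)  2074: Thu (+1) ✓  2075: Fri (+1)  2076: Sun (+2)  2077: Mon (+1)
  2078: Tue (+1)  2079: Wed (+1)  2080: Fri (+2)  2081: Sat (+1)  2082: Sun (+1)
  2083: Mon (+1)  2084: Wed (+2)  2085: Thu (+1) ✓  2086: Fri (+1)
Thursday years: 2046, 2057, 2063, 2068, 2074, 2085 — 6 in total.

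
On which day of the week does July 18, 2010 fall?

January 1, 2010 is a Friday.
July 18 is day 199 of the year, i.e. 198 days after Jan 1.
198 mod 7 = 2, so advance 2 weekdays from Friday: Sunday.

Sunday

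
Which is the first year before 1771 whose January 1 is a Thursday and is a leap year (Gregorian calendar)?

Jan 1 advances by 2 weekdays after a leap year and by 1 after a common year.
1771: Jan 1 is Tuesday.
1770: Monday
1769: Sunday
1768: Friday (leap)
1767: Thursday
1766: Wednesday
1765: Tuesday
1764: Sunday (leap)
1763: Saturday
1762: Friday
1761: Thursday
1760: Tuesday (leap)
1759: Monday
1758: Sunday
1757: Saturday
1756: Thursday (leap)
1756 begins on a Thursday and is a leap year.

1756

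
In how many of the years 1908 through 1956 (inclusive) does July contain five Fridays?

22

July has 31 days; it has five Fridays when Friday falls among the first (month-length − 28) days — i.e. when July 1 is one of Friday/Thursday/Wednesday.
July 1 by year: 1908:Wed✓ 1909:Thu✓ 1910:Fri✓ 1911:Sat 1912:Mon 1913:Tue 1914:Wed✓ 1915:Thu✓ 1916:Sat 1917:Sun 1918:Mon 1919:Tue 1920:Thu✓ 1921:Fri✓ 1922:Sat …(19 more)… 1942:Wed✓ 1943:Thu✓ 1944:Sat 1945:Sun 1946:Mon 1947:Tue 1948:Thu✓ 1949:Fri✓ 1950:Sat 1951:Sun 1952:Tue 1953:Wed✓ 1954:Thu✓ 1955:Fri✓ 1956:Sun
Years with five Fridays: 1908, 1909, 1910, 1914, 1915, 1920, 1921, 1925, 1926, 1927, 1931, 1932, 1936, 1937, 1938, 1942, 1943, 1948, 1949, 1953, 1954, 1955 → 22.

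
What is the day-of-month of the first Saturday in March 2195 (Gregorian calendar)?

March 1, 2195 is a Sunday, so the first Saturday is the 7th.
The first Saturday is 7 + 0 = 7.

7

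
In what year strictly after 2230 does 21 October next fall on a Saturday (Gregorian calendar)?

2237

From one year to the next, a fixed date's weekday advances by 1, or by 2 when a Feb 29 lies between the two dates.
2230: October 21 is Thursday.
2231: Friday (+1)
2232: Sunday (+2)
2233: Monday (+1)
2234: Tuesday (+1)
2235: Wednesday (+1)
2236: Friday (+2)
2237: Saturday (+1)
21 October falls on a Saturday in 2237.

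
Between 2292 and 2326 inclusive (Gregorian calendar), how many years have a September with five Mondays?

9

September has 30 days; it has five Mondays when Monday falls among the first (month-length − 28) days — i.e. when September 1 is one of Monday/Sunday.
September 1 by year: 2292:Thu 2293:Fri 2294:Sat 2295:Sun✓ 2296:Tue 2297:Wed 2298:Thu 2299:Fri 2300:Sat 2301:Sun✓ 2302:Mon✓ 2303:Tue 2304:Thu 2305:Fri 2306:Sat …(5 more)… 2312:Sun✓ 2313:Mon✓ 2314:Tue 2315:Wed 2316:Fri 2317:Sat 2318:Sun✓ 2319:Mon✓ 2320:Wed 2321:Thu 2322:Fri 2323:Sat 2324:Mon✓ 2325:Tue 2326:Wed
Years with five Mondays: 2295, 2301, 2302, 2307, 2312, 2313, 2318, 2319, 2324 → 9.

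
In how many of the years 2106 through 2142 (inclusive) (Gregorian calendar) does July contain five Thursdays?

July has 31 days; it has five Thursdays when Thursday falls among the first (month-length − 28) days — i.e. when July 1 is one of Thursday/Wednesday/Tuesday.
July 1 by year: 2106:Thu✓ 2107:Fri 2108:Sun 2109:Mon 2110:Tue✓ 2111:Wed✓ 2112:Fri 2113:Sat 2114:Sun 2115:Mon 2116:Wed✓ 2117:Thu✓ 2118:Fri 2119:Sat 2120:Mon …(7 more)… 2128:Thu✓ 2129:Fri 2130:Sat 2131:Sun 2132:Tue✓ 2133:Wed✓ 2134:Thu✓ 2135:Fri 2136:Sun 2137:Mon 2138:Tue✓ 2139:Wed✓ 2140:Fri 2141:Sat 2142:Sun
Years with five Thursdays: 2106, 2110, 2111, 2116, 2117, 2121, 2122, 2123, 2127, 2128, 2132, 2133, 2134, 2138, 2139 → 15.

15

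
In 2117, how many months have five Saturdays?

A month of length L has five Saturdays iff its first Saturday is on day ≤ L−28 (so day 1–3 in a 31-day month, 1–2 in a 30-day month, day 1 in a leap February).
Checking each month of 2117: Jan starts Fri (31d) ✓; Feb starts Mon (28d); Mar starts Mon (31d); Apr starts Thu (30d); May starts Sat (31d) ✓; Jun starts Tue (30d); Jul starts Thu (31d) ✓; Aug starts Sun (31d); Sep starts Wed (30d); Oct starts Fri (31d) ✓; Nov starts Mon (30d); Dec starts Wed (31d).
Five-Saturday months: January, May, July, October → 4.

4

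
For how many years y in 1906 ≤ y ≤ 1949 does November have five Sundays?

12

November has 30 days; it has five Sundays when Sunday falls among the first (month-length − 28) days — i.e. when November 1 is one of Sunday/Saturday.
November 1 by year: 1906:Thu 1907:Fri 1908:Sun✓ 1909:Mon 1910:Tue 1911:Wed 1912:Fri 1913:Sat✓ 1914:Sun✓ 1915:Mon 1916:Wed 1917:Thu 1918:Fri 1919:Sat✓ 1920:Mon …(14 more)… 1935:Fri 1936:Sun✓ 1937:Mon 1938:Tue 1939:Wed 1940:Fri 1941:Sat✓ 1942:Sun✓ 1943:Mon 1944:Wed 1945:Thu 1946:Fri 1947:Sat✓ 1948:Mon 1949:Tue
Years with five Sundays: 1908, 1913, 1914, 1919, 1924, 1925, 1930, 1931, 1936, 1941, 1942, 1947 → 12.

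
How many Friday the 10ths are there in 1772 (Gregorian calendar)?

3

Check the 10th of each month of 1772: Jan 10: Fri, Feb 10: Mon, Mar 10: Tue, Apr 10: Fri, May 10: Sun, Jun 10: Wed, Jul 10: Fri, Aug 10: Mon, Sep 10: Thu, Oct 10: Sat, Nov 10: Tue, Dec 10: Thu.
Friday occurs in January, April, July — 3 months.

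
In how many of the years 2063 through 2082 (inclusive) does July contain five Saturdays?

7

July has 31 days; it has five Saturdays when Saturday falls among the first (month-length − 28) days — i.e. when July 1 is one of Saturday/Friday/Thursday.
July 1 by year: 2063:Sun 2064:Tue 2065:Wed 2066:Thu✓ 2067:Fri✓ 2068:Sun 2069:Mon 2070:Tue 2071:Wed 2072:Fri✓ 2073:Sat✓ 2074:Sun 2075:Mon 2076:Wed 2077:Thu✓ 2078:Fri✓ 2079:Sat✓ 2080:Mon 2081:Tue 2082:Wed
Years with five Saturdays: 2066, 2067, 2072, 2073, 2077, 2078, 2079 → 7.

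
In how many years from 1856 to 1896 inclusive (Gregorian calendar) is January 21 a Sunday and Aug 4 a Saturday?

Check each year's weekday for January 21 and Aug 4:
  1856: Mon/Mon  1857: Wed/Tue  1858: Thu/Wed  1859: Fri/Thu  1860: Sat/Sat  1861: Mon/Sun  1862: Tue/Mon  1863: Wed/Tue  1864: Thu/Thu  1865: Sat/Fri  1866: Sun/Sat ✓  1867: Mon/Sun  1868: Tue/Tue  1869: Thu/Wed  …(13 more)…  1883: Sun/Sat ✓  1884: Mon/Mon  1885: Wed/Tue  1886: Thu/Wed  1887: Fri/Thu  1888: Sat/Sat  1889: Mon/Sun  1890: Tue/Mon  1891: Wed/Tue  1892: Thu/Thu  1893: Sat/Fri  1894: Sun/Sat ✓  1895: Mon/Sun  1896: Tue/Tue
Both conditions hold in: 1866, 1877, 1883, 1894 — 4.

4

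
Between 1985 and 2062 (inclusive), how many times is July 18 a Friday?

Track July 18's weekday year by year (advancing +1, or +2 across a Feb 29):
  1985: Thu  1986: Fri (+1) ✓  1987: Sat (+1)  1988: Mon (+2)  1989: Tue (+1)
  1990: Wed (+1)  1991: Thu (+1)  1992: Sat (+2)  1993: Sun (+1)  1994: Mon (+1)
  1995: Tue (+1)  1996: Thu (+2)  1997: Fri (+1) ✓  1998: Sat (+1)  … (50 more years) …
  2049: Sun (+1)  2050: Mon (+1)  2051: Tue (+1)  2052: Thu (+2)  2053: Fri (+1) ✓
  2054: Sat (+1)  2055: Sun (+1)  2056: Tue (+2)  2057: Wed (+1)  2058: Thu (+1)
  2059: Fri (+1) ✓  2060: Sun (+2)  2061: Mon (+1)  2062: Tue (+1)
Friday years: 1986, 1997, 2003, 2008, 2014, 2025, 2031, 2036, 2042, 2053, 2059 — 11 in total.

11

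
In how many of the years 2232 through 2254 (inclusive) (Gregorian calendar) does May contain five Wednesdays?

11

May has 31 days; it has five Wednesdays when Wednesday falls among the first (month-length − 28) days — i.e. when May 1 is one of Wednesday/Tuesday/Monday.
May 1 by year: 2232:Tue✓ 2233:Wed✓ 2234:Thu 2235:Fri 2236:Sun 2237:Mon✓ 2238:Tue✓ 2239:Wed✓ 2240:Fri 2241:Sat 2242:Sun 2243:Mon✓ 2244:Wed✓ 2245:Thu 2246:Fri 2247:Sat 2248:Mon✓ 2249:Tue✓ 2250:Wed✓ 2251:Thu 2252:Sat 2253:Sun 2254:Mon✓
Years with five Wednesdays: 2232, 2233, 2237, 2238, 2239, 2243, 2244, 2248, 2249, 2250, 2254 → 11.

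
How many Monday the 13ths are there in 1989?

Check the 13th of each month of 1989: Jan 13: Fri, Feb 13: Mon, Mar 13: Mon, Apr 13: Thu, May 13: Sat, Jun 13: Tue, Jul 13: Thu, Aug 13: Sun, Sep 13: Wed, Oct 13: Fri, Nov 13: Mon, Dec 13: Wed.
Monday occurs in February, March, November — 3 months.

3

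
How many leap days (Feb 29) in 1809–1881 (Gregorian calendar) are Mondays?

Leap years in 1809–1881: 18 of them.
Feb 29 weekday advances by 5 (mod 7) from one leap year to the next four years later (or differs when a century non-leap intervenes).
Leap-day weekdays: 1812:Sat 1816:Thu 1820:Tue 1824:Sun 1828:Fri 1832:Wed 1836:Mon✓ 1840:Sat 1844:Thu 1848:Tue 1852:Sun 1856:Fri 1860:Wed 1864:Mon✓ 1868:Sat 1872:Thu 1876:Tue 1880:Sun
Monday: 1836, 1864 → 2.

2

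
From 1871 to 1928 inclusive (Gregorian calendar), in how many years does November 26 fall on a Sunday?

9

Track November 26's weekday year by year (advancing +1, or +2 across a Feb 29):
  1871: Sun ✓  1872: Tue (+2)  1873: Wed (+1)  1874: Thu (+1)  1875: Fri (+1)
  1876: Sun (+2) ✓  1877: Mon (+1)  1878: Tue (+1)  1879: Wed (+1)  1880: Fri (+2)
  1881: Sat (+1)  1882: Sun (+1) ✓  1883: Mon (+1)  1884: Wed (+2)  … (30 more years) …
  1915: Fri (+1)  1916: Sun (+2) ✓  1917: Mon (+1)  1918: Tue (+1)  1919: Wed (+1)
  1920: Fri (+2)  1921: Sat (+1)  1922: Sun (+1) ✓  1923: Mon (+1)  1924: Wed (+2)
  1925: Thu (+1)  1926: Fri (+1)  1927: Sat (+1)  1928: Mon (+2)
Sunday years: 1871, 1876, 1882, 1893, 1899, 1905, 1911, 1916, 1922 — 9 in total.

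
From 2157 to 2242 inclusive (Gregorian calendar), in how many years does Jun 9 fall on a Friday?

Track Jun 9's weekday year by year (advancing +1, or +2 across a Feb 29):
  2157: Thu  2158: Fri (+1) ✓  2159: Sat (+1)  2160: Mon (+2)  2161: Tue (+1)
  2162: Wed (+1)  2163: Thu (+1)  2164: Sat (+2)  2165: Sun (+1)  2166: Mon (+1)
  2167: Tue (+1)  2168: Thu (+2)  2169: Fri (+1) ✓  2170: Sat (+1)  … (58 more years) …
  2229: Tue (+1)  2230: Wed (+1)  2231: Thu (+1)  2232: Sat (+2)  2233: Sun (+1)
  2234: Mon (+1)  2235: Tue (+1)  2236: Thu (+2)  2237: Fri (+1) ✓  2238: Sat (+1)
  2239: Sun (+1)  2240: Tue (+2)  2241: Wed (+1)  2242: Thu (+1)
Friday years: 2158, 2169, 2175, 2180, 2186, 2197, 2209, 2215, 2220, 2226, 2237 — 11 in total.

11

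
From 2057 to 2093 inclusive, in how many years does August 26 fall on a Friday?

Track August 26's weekday year by year (advancing +1, or +2 across a Feb 29):
  2057: Sun  2058: Mon (+1)  2059: Tue (+1)  2060: Thu (+2)  2061: Fri (+1) ✓
  2062: Sat (+1)  2063: Sun (+1)  2064: Tue (+2)  2065: Wed (+1)  2066: Thu (+1)
  2067: Fri (+1) ✓  2068: Sun (+2)  2069: Mon (+1)  2070: Tue (+1)  … (9 more years) …
  2080: Mon (+2)  2081: Tue (+1)  2082: Wed (+1)  2083: Thu (+1)  2084: Sat (+2)
  2085: Sun (+1)  2086: Mon (+1)  2087: Tue (+1)  2088: Thu (+2)  2089: Fri (+1) ✓
  2090: Sat (+1)  2091: Sun (+1)  2092: Tue (+2)  2093: Wed (+1)
Friday years: 2061, 2067, 2072, 2078, 2089 — 5 in total.

5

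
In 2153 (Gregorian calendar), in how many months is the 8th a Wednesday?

1

Check the 8th of each month of 2153: Jan 8: Mon, Feb 8: Thu, Mar 8: Thu, Apr 8: Sun, May 8: Tue, Jun 8: Fri, Jul 8: Sun, Aug 8: Wed, Sep 8: Sat, Oct 8: Mon, Nov 8: Thu, Dec 8: Sat.
Wednesday occurs in August — 1 month.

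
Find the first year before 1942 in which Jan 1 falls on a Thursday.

1931

Jan 1 advances by 2 weekdays after a leap year and by 1 after a common year.
1942: Jan 1 is Thursday.
1941: Wednesday
1940: Monday (leap)
1939: Sunday
1938: Saturday
1937: Friday
1936: Wednesday (leap)
1935: Tuesday
1934: Monday
1933: Sunday
1932: Friday (leap)
1931: Thursday
1931 begins on a Thursday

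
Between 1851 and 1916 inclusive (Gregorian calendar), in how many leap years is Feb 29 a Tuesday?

Leap years in 1851–1916: 16 of them.
Feb 29 weekday advances by 5 (mod 7) from one leap year to the next four years later (or differs when a century non-leap intervenes).
Leap-day weekdays: 1852:Sun 1856:Fri 1860:Wed 1864:Mon 1868:Sat 1872:Thu 1876:Tue✓ 1880:Sun 1884:Fri 1888:Wed 1892:Mon 1896:Sat 1904:Mon 1908:Sat 1912:Thu 1916:Tue✓
Tuesday: 1876, 1916 → 2.

2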